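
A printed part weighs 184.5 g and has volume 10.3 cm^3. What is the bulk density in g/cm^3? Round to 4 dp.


rho = 184.5 / 10.3 = 17.9126 g/cm^3


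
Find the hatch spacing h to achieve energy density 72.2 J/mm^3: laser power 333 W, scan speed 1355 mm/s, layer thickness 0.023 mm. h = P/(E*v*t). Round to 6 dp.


h = 333 / (72.2*1355*0.023) = 0.147993 mm


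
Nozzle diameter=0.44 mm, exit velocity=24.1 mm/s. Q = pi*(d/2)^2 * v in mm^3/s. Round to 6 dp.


A = pi*(0.44/2)^2 = 0.15205308 mm^2
Q = 0.15205308 * 24.1 = 3.664479 mm^3/s


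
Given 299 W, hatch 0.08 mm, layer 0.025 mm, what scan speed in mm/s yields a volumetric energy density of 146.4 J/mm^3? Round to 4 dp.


v = 299 / (146.4*0.08*0.025) = 1021.1749 mm/s


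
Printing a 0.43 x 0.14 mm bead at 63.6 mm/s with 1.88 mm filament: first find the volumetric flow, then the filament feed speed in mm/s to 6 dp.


Q = 0.43 * 0.14 * 63.6 = 3.82872 mm^3/s
A_fil = pi*(1.88/2)^2 = 2.77591127 mm^2
v_feed = 3.82872 / 2.77591127 = 1.379266 mm/s


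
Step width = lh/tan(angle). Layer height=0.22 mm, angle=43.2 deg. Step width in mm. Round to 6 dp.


step = 0.22 / tan(43.2) = 0.234276 mm


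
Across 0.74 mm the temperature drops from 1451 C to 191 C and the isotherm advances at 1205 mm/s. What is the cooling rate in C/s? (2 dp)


G = (1451-191)/0.74 = 1702.7027027 C/mm
CR = 1702.7027027 * 1205 = 2051756.76 C/s


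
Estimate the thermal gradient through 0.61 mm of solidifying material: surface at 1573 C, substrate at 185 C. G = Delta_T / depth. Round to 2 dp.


G = (1573-185)/0.61 = 2275.41 C/mm


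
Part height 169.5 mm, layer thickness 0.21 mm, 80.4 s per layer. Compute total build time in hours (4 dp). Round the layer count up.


Layers = ceil(169.5/0.21) = 808
t = 808 * 80.4 / 3600 = 18.0453 hrs


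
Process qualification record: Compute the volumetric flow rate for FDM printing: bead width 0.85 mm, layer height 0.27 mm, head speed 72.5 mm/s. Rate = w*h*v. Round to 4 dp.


Rate = 0.85 * 0.27 * 72.5 = 16.6388 mm^3/s


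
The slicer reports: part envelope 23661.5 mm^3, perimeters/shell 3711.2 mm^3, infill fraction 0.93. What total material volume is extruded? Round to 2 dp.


V_infill = (23661.5 - 3711.2) * 0.93 = 18553.78
V_total = 3711.2 + 18553.78 = 22264.98 mm^3


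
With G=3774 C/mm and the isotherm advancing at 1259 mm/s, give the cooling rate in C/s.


CR = 3774 * 1259 = 4751466 C/s


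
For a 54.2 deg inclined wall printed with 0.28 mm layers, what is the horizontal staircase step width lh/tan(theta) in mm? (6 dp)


step = 0.28 / tan(54.2) = 0.201942 mm


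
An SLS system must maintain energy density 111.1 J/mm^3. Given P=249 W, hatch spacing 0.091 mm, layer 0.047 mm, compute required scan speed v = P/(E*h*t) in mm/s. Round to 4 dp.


v = 249 / (111.1*0.091*0.047) = 524.0178 mm/s


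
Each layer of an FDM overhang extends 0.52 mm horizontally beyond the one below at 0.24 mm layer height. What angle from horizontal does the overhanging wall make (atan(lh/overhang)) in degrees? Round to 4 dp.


angle = atan(0.24/0.52) = 24.7751 degrees


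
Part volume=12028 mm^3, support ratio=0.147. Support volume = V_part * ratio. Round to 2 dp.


V_support = 12028 * 0.147 = 1768.12 mm^3


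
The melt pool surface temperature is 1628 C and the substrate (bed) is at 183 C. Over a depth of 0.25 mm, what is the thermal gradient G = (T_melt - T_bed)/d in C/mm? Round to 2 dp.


G = (1628-183)/0.25 = 5780.0 C/mm


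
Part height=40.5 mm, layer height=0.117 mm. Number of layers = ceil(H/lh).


Layers = ceil(40.5/0.117) = 347


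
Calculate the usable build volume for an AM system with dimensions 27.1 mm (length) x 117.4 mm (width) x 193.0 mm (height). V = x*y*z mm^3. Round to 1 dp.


V = 27.1 * 117.4 * 193.0 = 614037.2 mm^3


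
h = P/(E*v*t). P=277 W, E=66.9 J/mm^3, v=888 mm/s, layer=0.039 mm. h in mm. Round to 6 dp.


h = 277 / (66.9*888*0.039) = 0.119557 mm


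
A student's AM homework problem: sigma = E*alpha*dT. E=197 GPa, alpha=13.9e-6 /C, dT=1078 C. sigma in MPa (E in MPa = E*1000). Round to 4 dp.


sigma = 197*1000 * 13.9e-6 * 1078 = 2951.8874 MPa


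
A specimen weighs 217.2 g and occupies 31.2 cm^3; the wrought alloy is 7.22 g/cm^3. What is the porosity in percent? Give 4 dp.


rho_part = 217.2 / 31.2 = 6.96153846 g/cm^3
Porosity = (1 - 6.96153846/7.22)*100 = 3.5798 %


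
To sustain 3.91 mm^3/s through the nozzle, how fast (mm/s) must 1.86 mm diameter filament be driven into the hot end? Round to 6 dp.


A = pi*(1.86/2)^2 = 2.717163
v = 3.91 / 2.717163 = 1.439001 mm/s


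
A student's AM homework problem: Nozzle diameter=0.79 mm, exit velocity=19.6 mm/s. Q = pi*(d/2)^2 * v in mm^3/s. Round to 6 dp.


A = pi*(0.79/2)^2 = 0.49016699 mm^2
Q = 0.49016699 * 19.6 = 9.607273 mm^3/s


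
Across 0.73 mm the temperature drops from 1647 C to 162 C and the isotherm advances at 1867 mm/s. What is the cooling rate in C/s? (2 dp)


G = (1647-162)/0.73 = 2034.24657534 C/mm
CR = 2034.24657534 * 1867 = 3797938.36 C/s


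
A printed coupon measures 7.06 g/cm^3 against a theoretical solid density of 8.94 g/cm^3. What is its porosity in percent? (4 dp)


Porosity = (1-7.06/8.94)*100 = 21.0291 %


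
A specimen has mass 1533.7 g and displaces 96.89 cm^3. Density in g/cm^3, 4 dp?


rho = 1533.7 / 96.89 = 15.8293 g/cm^3


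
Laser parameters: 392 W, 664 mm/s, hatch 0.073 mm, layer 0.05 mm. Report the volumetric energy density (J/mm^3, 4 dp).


E = 392 / (664*0.073*0.05) = 161.7429 J/mm^3


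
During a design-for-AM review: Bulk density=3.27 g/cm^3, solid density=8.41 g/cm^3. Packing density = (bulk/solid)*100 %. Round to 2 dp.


Packing = (3.27/8.41)*100 = 38.88 %


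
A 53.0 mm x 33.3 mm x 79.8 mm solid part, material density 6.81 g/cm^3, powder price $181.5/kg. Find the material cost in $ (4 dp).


V = 53.0 * 33.3 * 79.8 = 140839.02 mm^3 = 140.83902 cm^3
Mass = 140.83902 * 6.81 / 1000 = 0.95911373 kg
Cost = 0.95911373 * 181.5 = 174.0791 $


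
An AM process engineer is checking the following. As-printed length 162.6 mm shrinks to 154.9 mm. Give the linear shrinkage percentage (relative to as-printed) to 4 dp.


Shrinkage = ((162.6-154.9)/162.6)*100 = 4.7355 %


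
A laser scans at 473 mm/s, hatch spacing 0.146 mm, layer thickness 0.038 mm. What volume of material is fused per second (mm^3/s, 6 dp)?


Rate = 473 * 0.146 * 0.038 = 2.624204 mm^3/s


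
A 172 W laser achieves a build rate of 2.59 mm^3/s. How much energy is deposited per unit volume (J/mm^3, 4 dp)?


SE = 172 / 2.59 = 66.4093 J/mm^3


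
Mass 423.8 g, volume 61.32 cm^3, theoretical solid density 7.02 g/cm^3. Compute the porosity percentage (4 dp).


rho_part = 423.8 / 61.32 = 6.91128506 g/cm^3
Porosity = (1 - 6.91128506/7.02)*100 = 1.5486 %


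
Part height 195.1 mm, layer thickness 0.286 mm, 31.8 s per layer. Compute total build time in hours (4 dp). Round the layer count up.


Layers = ceil(195.1/0.286) = 683
t = 683 * 31.8 / 3600 = 6.0332 hrs


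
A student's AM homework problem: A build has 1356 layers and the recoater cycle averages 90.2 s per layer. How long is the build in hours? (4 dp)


t = 1356 * 90.2 / 3600 = 33.9753 hrs


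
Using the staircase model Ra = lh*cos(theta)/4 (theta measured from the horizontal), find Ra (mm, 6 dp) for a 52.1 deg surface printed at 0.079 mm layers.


Ra = 0.079 * cos(52.1) / 4 = 0.012132 mm


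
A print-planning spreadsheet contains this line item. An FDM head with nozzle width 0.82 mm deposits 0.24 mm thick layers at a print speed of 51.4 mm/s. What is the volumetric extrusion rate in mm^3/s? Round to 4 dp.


Rate = 0.82 * 0.24 * 51.4 = 10.1155 mm^3/s


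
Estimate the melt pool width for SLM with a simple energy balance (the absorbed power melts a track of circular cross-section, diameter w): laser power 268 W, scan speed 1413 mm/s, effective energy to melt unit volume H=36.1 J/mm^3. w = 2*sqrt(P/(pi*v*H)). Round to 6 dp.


w = 2*sqrt(268/(pi*1413*36.1)) = 0.08179 mm


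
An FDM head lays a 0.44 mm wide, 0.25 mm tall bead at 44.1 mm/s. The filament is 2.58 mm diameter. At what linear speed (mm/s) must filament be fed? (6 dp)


Q = 0.44 * 0.25 * 44.1 = 4.851 mm^3/s
A_fil = pi*(2.58/2)^2 = 5.22792433 mm^2
v_feed = 4.851 / 5.22792433 = 0.927902 mm/s


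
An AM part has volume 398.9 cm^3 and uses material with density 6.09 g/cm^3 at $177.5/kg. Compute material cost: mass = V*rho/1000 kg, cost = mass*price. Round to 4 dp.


Mass = 398.9*6.09/1000 = 2.429301 kg
Cost = 2.429301 * 177.5 = 431.2009 $


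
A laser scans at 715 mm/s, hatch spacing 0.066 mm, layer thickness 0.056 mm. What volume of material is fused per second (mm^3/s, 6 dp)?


Rate = 715 * 0.066 * 0.056 = 2.64264 mm^3/s


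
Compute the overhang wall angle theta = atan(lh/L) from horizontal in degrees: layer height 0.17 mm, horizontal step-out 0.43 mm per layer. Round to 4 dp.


angle = atan(0.17/0.43) = 21.5713 degrees


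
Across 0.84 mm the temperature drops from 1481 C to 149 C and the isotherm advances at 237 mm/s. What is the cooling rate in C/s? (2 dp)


G = (1481-149)/0.84 = 1585.71428571 C/mm
CR = 1585.71428571 * 237 = 375814.29 C/s


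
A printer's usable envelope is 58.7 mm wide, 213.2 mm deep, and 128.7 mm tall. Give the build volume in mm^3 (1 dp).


V = 58.7 * 213.2 * 128.7 = 1610659.9 mm^3


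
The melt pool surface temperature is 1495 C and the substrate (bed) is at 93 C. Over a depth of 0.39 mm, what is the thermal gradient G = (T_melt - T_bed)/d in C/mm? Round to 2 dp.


G = (1495-93)/0.39 = 3594.87 C/mm


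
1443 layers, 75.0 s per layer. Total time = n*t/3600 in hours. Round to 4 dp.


t = 1443 * 75.0 / 3600 = 30.0625 hrs


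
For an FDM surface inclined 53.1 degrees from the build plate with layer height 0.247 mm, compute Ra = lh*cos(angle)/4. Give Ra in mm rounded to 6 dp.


Ra = 0.247 * cos(53.1) / 4 = 0.037076 mm


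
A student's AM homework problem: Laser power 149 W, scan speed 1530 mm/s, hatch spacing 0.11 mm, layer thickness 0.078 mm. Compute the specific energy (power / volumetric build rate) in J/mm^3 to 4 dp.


Build rate = 1530 * 0.11 * 0.078 = 13.1274 mm^3/s
SE = 149 / 13.1274 = 11.3503 J/mm^3


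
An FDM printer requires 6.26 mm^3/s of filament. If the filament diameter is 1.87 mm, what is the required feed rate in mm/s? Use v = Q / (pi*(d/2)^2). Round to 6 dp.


A = pi*(1.87/2)^2 = 2.746459
v = 6.26 / 2.746459 = 2.279299 mm/s


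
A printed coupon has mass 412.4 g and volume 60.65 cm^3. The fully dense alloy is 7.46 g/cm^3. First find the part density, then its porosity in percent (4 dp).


rho_part = 412.4 / 60.65 = 6.79967024 g/cm^3
Porosity = (1 - 6.79967024/7.46)*100 = 8.8516 %


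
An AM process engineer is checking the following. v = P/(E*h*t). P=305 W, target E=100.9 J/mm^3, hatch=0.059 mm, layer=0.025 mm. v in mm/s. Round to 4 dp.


v = 305 / (100.9*0.059*0.025) = 2049.3524 mm/s


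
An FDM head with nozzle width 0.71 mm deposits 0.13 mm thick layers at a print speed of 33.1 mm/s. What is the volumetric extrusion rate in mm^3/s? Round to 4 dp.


Rate = 0.71 * 0.13 * 33.1 = 3.0551 mm^3/s


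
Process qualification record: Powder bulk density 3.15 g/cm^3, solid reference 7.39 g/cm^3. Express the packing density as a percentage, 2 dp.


Packing = (3.15/7.39)*100 = 42.63 %


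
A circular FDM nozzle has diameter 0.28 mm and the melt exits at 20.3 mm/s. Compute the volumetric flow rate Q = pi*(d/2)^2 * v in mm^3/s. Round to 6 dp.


A = pi*(0.28/2)^2 = 0.06157522 mm^2
Q = 0.06157522 * 20.3 = 1.249977 mm^3/s


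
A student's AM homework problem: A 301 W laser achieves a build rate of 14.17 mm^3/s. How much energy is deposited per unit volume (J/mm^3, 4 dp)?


SE = 301 / 14.17 = 21.2421 J/mm^3


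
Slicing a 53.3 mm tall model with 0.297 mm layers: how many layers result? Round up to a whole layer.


Layers = ceil(53.3/0.297) = 180


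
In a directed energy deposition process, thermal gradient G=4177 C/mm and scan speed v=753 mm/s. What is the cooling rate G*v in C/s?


CR = 4177 * 753 = 3145281 C/s


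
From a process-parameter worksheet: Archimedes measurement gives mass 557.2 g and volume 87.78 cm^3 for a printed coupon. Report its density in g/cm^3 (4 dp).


rho = 557.2 / 87.78 = 6.3477 g/cm^3


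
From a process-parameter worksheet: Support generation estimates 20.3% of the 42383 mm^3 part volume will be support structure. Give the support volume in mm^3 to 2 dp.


V_support = 42383 * 0.203 = 8603.75 mm^3


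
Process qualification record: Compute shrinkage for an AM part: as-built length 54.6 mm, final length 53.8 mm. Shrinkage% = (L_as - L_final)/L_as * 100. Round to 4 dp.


Shrinkage = ((54.6-53.8)/54.6)*100 = 1.4652 %


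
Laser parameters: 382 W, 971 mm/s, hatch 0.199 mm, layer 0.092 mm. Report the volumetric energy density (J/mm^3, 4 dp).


E = 382 / (971*0.199*0.092) = 21.4884 J/mm^3


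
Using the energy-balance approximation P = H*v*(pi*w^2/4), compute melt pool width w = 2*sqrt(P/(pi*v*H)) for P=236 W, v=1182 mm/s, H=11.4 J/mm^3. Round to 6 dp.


w = 2*sqrt(236/(pi*1182*11.4)) = 0.149331 mm


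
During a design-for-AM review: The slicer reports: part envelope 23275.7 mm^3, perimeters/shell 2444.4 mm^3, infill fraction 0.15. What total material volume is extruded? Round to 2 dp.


V_infill = (23275.7 - 2444.4) * 0.15 = 3124.7
V_total = 2444.4 + 3124.7 = 5569.1 mm^3


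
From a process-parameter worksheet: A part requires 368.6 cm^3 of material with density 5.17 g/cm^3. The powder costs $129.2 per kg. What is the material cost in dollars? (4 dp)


Mass = 368.6*5.17/1000 = 1.905662 kg
Cost = 1.905662 * 129.2 = 246.2115 $


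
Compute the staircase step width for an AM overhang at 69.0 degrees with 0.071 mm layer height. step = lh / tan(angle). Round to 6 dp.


step = 0.071 / tan(69.0) = 0.027254 mm


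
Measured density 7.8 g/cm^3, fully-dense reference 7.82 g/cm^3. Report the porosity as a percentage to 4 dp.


Porosity = (1-7.8/7.82)*100 = 0.2558 %


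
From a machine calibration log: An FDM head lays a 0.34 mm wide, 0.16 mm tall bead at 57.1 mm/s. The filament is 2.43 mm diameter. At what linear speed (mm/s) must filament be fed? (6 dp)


Q = 0.34 * 0.16 * 57.1 = 3.10624 mm^3/s
A_fil = pi*(2.43/2)^2 = 4.63769762 mm^2
v_feed = 3.10624 / 4.63769762 = 0.669781 mm/s


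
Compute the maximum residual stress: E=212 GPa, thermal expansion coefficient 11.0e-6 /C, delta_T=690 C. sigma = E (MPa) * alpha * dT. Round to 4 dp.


sigma = 212*1000 * 11.0e-6 * 690 = 1609.08 MPa


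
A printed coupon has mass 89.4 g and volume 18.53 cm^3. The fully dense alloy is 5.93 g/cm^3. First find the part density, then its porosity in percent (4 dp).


rho_part = 89.4 / 18.53 = 4.82460874 g/cm^3
Porosity = (1 - 4.82460874/5.93)*100 = 18.6407 %


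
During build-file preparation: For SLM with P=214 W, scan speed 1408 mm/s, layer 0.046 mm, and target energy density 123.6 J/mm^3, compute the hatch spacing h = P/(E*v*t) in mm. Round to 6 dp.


h = 214 / (123.6*1408*0.046) = 0.026732 mm


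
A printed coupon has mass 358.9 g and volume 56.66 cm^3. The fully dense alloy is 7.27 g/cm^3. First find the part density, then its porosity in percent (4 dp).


rho_part = 358.9 / 56.66 = 6.33427462 g/cm^3
Porosity = (1 - 6.33427462/7.27)*100 = 12.8711 %


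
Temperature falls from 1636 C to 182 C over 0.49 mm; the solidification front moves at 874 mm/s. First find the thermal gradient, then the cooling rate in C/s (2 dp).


G = (1636-182)/0.49 = 2967.34693878 C/mm
CR = 2967.34693878 * 874 = 2593461.22 C/s


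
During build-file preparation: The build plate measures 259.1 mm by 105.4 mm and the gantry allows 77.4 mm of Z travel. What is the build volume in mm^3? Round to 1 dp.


V = 259.1 * 105.4 * 77.4 = 2113727.4 mm^3


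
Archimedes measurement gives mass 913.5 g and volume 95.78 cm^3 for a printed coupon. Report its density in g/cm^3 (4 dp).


rho = 913.5 / 95.78 = 9.5375 g/cm^3


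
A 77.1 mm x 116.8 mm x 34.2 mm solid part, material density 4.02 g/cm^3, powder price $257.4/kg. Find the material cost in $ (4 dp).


V = 77.1 * 116.8 * 34.2 = 307980.576 mm^3 = 307.980576 cm^3
Mass = 307.980576 * 4.02 / 1000 = 1.23808192 kg
Cost = 1.23808192 * 257.4 = 318.6823 $


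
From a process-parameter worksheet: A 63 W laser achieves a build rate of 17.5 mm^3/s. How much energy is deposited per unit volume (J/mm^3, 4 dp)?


SE = 63 / 17.5 = 3.6 J/mm^3


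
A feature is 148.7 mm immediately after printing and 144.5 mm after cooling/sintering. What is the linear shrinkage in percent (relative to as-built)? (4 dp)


Shrinkage = ((148.7-144.5)/148.7)*100 = 2.8245 %


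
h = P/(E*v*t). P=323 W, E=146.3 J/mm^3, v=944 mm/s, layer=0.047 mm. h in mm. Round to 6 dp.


h = 323 / (146.3*944*0.047) = 0.049761 mm


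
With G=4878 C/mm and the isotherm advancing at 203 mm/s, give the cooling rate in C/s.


CR = 4878 * 203 = 990234 C/s


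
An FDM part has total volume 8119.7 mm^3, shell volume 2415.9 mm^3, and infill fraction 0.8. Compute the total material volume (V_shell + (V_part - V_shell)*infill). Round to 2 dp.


V_infill = (8119.7 - 2415.9) * 0.8 = 4563.04
V_total = 2415.9 + 4563.04 = 6978.94 mm^3


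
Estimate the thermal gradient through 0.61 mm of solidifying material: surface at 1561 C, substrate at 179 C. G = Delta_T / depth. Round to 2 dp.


G = (1561-179)/0.61 = 2265.57 C/mm


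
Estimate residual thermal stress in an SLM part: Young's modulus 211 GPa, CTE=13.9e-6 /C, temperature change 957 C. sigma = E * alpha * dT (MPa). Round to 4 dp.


sigma = 211*1000 * 13.9e-6 * 957 = 2806.7853 MPa


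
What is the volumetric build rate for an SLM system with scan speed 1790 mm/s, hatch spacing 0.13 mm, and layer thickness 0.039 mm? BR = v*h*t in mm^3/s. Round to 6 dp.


Rate = 1790 * 0.13 * 0.039 = 9.0753 mm^3/s


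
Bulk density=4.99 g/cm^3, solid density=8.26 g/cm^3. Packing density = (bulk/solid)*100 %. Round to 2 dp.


Packing = (4.99/8.26)*100 = 60.41 %


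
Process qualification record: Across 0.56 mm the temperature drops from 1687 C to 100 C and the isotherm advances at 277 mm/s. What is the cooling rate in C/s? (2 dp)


G = (1687-100)/0.56 = 2833.92857143 C/mm
CR = 2833.92857143 * 277 = 784998.21 C/s


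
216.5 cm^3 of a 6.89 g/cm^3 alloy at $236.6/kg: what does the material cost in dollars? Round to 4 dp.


Mass = 216.5*6.89/1000 = 1.491685 kg
Cost = 1.491685 * 236.6 = 352.9327 $


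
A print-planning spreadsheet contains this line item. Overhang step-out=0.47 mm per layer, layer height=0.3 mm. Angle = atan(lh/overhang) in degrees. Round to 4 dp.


angle = atan(0.3/0.47) = 32.55 degrees


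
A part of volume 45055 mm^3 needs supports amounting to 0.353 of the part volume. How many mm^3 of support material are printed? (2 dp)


V_support = 45055 * 0.353 = 15904.42 mm^3


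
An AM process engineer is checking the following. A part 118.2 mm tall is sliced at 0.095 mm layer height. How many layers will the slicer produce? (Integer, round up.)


Layers = ceil(118.2/0.095) = 1245


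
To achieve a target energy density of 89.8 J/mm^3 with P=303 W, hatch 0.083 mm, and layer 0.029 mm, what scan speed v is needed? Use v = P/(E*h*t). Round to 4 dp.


v = 303 / (89.8*0.083*0.029) = 1401.8134 mm/s


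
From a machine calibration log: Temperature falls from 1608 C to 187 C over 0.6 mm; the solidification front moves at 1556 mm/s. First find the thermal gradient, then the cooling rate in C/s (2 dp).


G = (1608-187)/0.6 = 2368.33333333 C/mm
CR = 2368.33333333 * 1556 = 3685126.67 C/s


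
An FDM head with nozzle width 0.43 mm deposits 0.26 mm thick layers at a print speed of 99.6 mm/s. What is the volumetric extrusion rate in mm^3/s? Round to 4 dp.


Rate = 0.43 * 0.26 * 99.6 = 11.1353 mm^3/s


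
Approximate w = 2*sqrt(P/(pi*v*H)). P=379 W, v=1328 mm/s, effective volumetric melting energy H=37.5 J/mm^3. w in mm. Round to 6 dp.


w = 2*sqrt(379/(pi*1328*37.5)) = 0.098437 mm


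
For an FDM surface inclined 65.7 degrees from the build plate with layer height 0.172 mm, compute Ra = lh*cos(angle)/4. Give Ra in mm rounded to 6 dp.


Ra = 0.172 * cos(65.7) / 4 = 0.017695 mm


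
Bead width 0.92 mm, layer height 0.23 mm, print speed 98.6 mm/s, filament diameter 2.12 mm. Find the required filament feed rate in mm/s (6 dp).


Q = 0.92 * 0.23 * 98.6 = 20.86376 mm^3/s
A_fil = pi*(2.12/2)^2 = 3.52989351 mm^2
v_feed = 20.86376 / 3.52989351 = 5.910592 mm/s


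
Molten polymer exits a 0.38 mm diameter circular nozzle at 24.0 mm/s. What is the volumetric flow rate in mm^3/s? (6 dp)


A = pi*(0.38/2)^2 = 0.11341149 mm^2
Q = 0.11341149 * 24.0 = 2.721876 mm^3/s


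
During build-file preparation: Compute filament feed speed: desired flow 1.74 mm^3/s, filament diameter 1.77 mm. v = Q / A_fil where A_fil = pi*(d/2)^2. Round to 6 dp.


A = pi*(1.77/2)^2 = 2.460574
v = 1.74 / 2.460574 = 0.707152 mm/s


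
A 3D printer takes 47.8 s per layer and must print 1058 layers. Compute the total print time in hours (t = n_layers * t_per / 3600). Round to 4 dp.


t = 1058 * 47.8 / 3600 = 14.0479 hrs


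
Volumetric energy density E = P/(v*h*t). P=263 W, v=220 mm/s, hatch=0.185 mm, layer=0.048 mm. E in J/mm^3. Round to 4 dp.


E = 263 / (220*0.185*0.048) = 134.6233 J/mm^3


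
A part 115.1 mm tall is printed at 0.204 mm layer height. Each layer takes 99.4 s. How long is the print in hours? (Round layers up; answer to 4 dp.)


Layers = ceil(115.1/0.204) = 565
t = 565 * 99.4 / 3600 = 15.6003 hrs


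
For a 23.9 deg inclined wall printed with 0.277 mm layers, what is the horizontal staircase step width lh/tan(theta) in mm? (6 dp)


step = 0.277 / tan(23.9) = 0.625086 mm


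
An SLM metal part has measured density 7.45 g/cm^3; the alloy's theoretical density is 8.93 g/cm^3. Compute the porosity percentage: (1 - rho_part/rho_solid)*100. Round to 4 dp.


Porosity = (1-7.45/8.93)*100 = 16.5733 %


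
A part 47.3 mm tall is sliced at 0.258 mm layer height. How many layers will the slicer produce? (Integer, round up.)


Layers = ceil(47.3/0.258) = 184


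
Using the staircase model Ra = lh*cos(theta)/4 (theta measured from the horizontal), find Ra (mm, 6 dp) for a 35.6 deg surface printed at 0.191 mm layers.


Ra = 0.191 * cos(35.6) / 4 = 0.038826 mm


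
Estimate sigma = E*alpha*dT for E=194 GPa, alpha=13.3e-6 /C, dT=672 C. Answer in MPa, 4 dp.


sigma = 194*1000 * 13.3e-6 * 672 = 1733.8944 MPa


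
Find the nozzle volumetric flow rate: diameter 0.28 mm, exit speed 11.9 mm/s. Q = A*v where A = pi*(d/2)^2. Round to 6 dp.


A = pi*(0.28/2)^2 = 0.06157522 mm^2
Q = 0.06157522 * 11.9 = 0.732745 mm^3/s


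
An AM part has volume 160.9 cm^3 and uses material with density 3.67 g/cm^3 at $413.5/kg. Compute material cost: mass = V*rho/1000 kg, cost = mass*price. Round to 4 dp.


Mass = 160.9*3.67/1000 = 0.590503 kg
Cost = 0.590503 * 413.5 = 244.173 $


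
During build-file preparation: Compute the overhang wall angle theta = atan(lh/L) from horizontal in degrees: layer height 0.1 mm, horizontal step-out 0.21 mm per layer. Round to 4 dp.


angle = atan(0.1/0.21) = 25.4633 degrees


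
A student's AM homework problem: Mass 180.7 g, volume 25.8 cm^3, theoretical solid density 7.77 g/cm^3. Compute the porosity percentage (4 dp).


rho_part = 180.7 / 25.8 = 7.00387597 g/cm^3
Porosity = (1 - 7.00387597/7.77)*100 = 9.86 %


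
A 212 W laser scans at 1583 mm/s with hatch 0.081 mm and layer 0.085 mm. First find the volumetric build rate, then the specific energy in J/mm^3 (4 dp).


Build rate = 1583 * 0.081 * 0.085 = 10.898955 mm^3/s
SE = 212 / 10.898955 = 19.4514 J/mm^3


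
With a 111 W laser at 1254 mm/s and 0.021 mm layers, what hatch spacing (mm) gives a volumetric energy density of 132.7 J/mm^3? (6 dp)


h = 111 / (132.7*1254*0.021) = 0.031764 mm


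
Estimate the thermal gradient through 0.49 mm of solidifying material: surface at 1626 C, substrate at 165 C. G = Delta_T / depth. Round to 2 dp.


G = (1626-165)/0.49 = 2981.63 C/mm


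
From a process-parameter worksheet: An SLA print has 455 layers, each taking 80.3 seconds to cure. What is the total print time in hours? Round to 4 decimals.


t = 455 * 80.3 / 3600 = 10.149 hrs


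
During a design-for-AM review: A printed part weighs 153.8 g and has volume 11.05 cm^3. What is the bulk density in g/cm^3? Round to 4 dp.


rho = 153.8 / 11.05 = 13.9186 g/cm^3


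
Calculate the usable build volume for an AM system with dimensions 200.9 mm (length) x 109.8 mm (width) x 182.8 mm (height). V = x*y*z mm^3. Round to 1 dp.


V = 200.9 * 109.8 * 182.8 = 4032352.3 mm^3


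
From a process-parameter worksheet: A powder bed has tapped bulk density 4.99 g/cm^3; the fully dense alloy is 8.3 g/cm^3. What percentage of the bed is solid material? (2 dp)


Packing = (4.99/8.3)*100 = 60.12 %


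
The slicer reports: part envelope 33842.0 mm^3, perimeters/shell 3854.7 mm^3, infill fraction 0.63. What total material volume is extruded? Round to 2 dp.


V_infill = (33842.0 - 3854.7) * 0.63 = 18892.0
V_total = 3854.7 + 18892.0 = 22746.7 mm^3


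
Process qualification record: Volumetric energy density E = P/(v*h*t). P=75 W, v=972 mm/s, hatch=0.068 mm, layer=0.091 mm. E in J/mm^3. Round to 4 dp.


E = 75 / (972*0.068*0.091) = 12.4694 J/mm^3


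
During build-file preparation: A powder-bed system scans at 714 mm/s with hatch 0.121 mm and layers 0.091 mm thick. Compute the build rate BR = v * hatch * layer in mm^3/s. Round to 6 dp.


Rate = 714 * 0.121 * 0.091 = 7.861854 mm^3/s


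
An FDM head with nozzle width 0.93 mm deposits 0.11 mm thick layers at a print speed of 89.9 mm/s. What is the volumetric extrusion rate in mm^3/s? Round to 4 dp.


Rate = 0.93 * 0.11 * 89.9 = 9.1968 mm^3/s


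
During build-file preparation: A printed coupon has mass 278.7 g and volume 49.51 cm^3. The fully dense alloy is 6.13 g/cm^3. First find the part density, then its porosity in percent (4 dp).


rho_part = 278.7 / 49.51 = 5.62916583 g/cm^3
Porosity = (1 - 5.62916583/6.13)*100 = 8.1702 %


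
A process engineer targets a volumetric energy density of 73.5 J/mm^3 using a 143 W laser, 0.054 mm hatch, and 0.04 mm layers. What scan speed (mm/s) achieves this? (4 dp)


v = 143 / (73.5*0.054*0.04) = 900.7307 mm/s


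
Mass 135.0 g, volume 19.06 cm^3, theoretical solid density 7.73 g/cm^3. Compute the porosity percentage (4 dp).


rho_part = 135.0 / 19.06 = 7.08289612 g/cm^3
Porosity = (1 - 7.08289612/7.73)*100 = 8.3713 %


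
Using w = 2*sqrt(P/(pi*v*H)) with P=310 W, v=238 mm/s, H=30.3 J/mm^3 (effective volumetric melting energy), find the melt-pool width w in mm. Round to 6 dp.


w = 2*sqrt(310/(pi*238*30.3)) = 0.233952 mm


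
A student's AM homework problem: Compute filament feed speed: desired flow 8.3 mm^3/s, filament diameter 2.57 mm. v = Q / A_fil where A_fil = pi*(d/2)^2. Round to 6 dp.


A = pi*(2.57/2)^2 = 5.187476
v = 8.3 / 5.187476 = 1.600007 mm/s


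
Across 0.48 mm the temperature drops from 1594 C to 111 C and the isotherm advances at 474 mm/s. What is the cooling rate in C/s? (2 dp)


G = (1594-111)/0.48 = 3089.58333333 C/mm
CR = 3089.58333333 * 474 = 1464462.5 C/s


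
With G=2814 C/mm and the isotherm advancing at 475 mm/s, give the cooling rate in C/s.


CR = 2814 * 475 = 1336650 C/s


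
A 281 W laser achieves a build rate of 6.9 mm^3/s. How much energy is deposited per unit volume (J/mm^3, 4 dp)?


SE = 281 / 6.9 = 40.7246 J/mm^3


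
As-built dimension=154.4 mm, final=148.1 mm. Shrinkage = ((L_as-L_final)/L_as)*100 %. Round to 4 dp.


Shrinkage = ((154.4-148.1)/154.4)*100 = 4.0803 %


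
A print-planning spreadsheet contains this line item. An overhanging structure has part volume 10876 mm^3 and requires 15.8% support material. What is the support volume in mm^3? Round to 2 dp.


V_support = 10876 * 0.158 = 1718.41 mm^3


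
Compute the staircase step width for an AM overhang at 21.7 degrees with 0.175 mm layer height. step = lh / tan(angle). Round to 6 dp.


step = 0.175 / tan(21.7) = 0.439756 mm


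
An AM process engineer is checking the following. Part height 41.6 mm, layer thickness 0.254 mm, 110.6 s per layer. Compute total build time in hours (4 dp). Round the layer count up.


Layers = ceil(41.6/0.254) = 164
t = 164 * 110.6 / 3600 = 5.0384 hrs


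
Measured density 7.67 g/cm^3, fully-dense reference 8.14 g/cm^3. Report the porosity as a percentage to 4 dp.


Porosity = (1-7.67/8.14)*100 = 5.774 %


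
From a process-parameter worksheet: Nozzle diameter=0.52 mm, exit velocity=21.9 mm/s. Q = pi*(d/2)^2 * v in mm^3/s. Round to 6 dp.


A = pi*(0.52/2)^2 = 0.21237166 mm^2
Q = 0.21237166 * 21.9 = 4.650939 mm^3/s


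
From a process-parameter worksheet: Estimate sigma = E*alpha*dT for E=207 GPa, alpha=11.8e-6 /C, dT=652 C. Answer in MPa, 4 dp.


sigma = 207*1000 * 11.8e-6 * 652 = 1592.5752 MPa


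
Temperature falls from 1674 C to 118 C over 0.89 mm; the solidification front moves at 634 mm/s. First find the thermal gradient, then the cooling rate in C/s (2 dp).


G = (1674-118)/0.89 = 1748.31460674 C/mm
CR = 1748.31460674 * 634 = 1108431.46 C/s


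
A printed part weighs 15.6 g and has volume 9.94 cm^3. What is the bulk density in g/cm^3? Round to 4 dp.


rho = 15.6 / 9.94 = 1.5694 g/cm^3


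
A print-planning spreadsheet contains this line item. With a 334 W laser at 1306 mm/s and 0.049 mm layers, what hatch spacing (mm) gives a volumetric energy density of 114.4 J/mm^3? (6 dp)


h = 334 / (114.4*1306*0.049) = 0.045623 mm


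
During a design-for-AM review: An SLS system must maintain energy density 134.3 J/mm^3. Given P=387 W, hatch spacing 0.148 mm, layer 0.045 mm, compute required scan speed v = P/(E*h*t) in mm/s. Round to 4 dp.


v = 387 / (134.3*0.148*0.045) = 432.6739 mm/s


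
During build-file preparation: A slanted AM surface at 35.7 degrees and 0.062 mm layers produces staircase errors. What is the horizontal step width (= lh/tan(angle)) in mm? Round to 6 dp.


step = 0.062 / tan(35.7) = 0.086282 mm


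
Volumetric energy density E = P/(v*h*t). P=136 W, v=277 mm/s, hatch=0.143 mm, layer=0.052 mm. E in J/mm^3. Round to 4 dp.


E = 136 / (277*0.143*0.052) = 66.0267 J/mm^3


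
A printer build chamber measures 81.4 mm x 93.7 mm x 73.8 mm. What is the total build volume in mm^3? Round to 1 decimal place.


V = 81.4 * 93.7 * 73.8 = 562885.9 mm^3


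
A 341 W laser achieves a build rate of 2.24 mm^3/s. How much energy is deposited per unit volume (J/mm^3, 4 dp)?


SE = 341 / 2.24 = 152.2321 J/mm^3


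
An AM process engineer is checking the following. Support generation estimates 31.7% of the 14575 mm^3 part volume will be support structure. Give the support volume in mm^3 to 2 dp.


V_support = 14575 * 0.317 = 4620.28 mm^3


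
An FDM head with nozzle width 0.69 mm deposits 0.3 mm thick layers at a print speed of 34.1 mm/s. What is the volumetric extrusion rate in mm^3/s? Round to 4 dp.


Rate = 0.69 * 0.3 * 34.1 = 7.0587 mm^3/s


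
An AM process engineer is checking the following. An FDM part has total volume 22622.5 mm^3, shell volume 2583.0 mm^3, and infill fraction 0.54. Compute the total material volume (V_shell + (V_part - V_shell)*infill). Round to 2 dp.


V_infill = (22622.5 - 2583.0) * 0.54 = 10821.33
V_total = 2583.0 + 10821.33 = 13404.33 mm^3


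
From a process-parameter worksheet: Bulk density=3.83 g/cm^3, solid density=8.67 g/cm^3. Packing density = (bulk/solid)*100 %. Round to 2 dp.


Packing = (3.83/8.67)*100 = 44.18 %


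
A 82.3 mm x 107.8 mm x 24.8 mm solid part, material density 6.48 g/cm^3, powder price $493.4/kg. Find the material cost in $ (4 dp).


V = 82.3 * 107.8 * 24.8 = 220024.112 mm^3 = 220.024112 cm^3
Mass = 220.024112 * 6.48 / 1000 = 1.42575625 kg
Cost = 1.42575625 * 493.4 = 703.4681 $


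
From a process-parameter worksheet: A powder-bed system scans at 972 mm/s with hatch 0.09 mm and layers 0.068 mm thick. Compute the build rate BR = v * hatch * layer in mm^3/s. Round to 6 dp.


Rate = 972 * 0.09 * 0.068 = 5.94864 mm^3/s


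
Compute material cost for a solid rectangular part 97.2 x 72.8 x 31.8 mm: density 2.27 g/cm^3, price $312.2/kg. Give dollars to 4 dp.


V = 97.2 * 72.8 * 31.8 = 225021.888 mm^3 = 225.021888 cm^3
Mass = 225.021888 * 2.27 / 1000 = 0.51079969 kg
Cost = 0.51079969 * 312.2 = 159.4717 $


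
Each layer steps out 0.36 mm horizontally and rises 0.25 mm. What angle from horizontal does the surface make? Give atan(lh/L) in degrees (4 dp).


angle = atan(0.25/0.36) = 34.7778 degrees


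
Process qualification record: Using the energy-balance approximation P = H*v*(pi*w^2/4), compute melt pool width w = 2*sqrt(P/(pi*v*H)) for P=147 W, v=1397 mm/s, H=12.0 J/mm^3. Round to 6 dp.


w = 2*sqrt(147/(pi*1397*12.0)) = 0.105663 mm


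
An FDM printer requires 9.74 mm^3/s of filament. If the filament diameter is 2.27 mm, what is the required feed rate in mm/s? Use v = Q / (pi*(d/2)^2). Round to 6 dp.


A = pi*(2.27/2)^2 = 4.047078
v = 9.74 / 4.047078 = 2.406675 mm/s


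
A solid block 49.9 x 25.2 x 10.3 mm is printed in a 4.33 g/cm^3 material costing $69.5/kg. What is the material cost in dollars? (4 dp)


V = 49.9 * 25.2 * 10.3 = 12952.044 mm^3 = 12.952044 cm^3
Mass = 12.952044 * 4.33 / 1000 = 0.05608235 kg
Cost = 0.05608235 * 69.5 = 3.8977 $


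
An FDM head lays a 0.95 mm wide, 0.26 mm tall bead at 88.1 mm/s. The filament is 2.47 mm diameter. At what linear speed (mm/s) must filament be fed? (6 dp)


Q = 0.95 * 0.26 * 88.1 = 21.7607 mm^3/s
A_fil = pi*(2.47/2)^2 = 4.79163566 mm^2
v_feed = 21.7607 / 4.79163566 = 4.541393 mm/s


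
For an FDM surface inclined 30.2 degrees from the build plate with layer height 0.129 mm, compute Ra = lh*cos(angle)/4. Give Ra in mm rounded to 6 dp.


Ra = 0.129 * cos(30.2) / 4 = 0.027873 mm


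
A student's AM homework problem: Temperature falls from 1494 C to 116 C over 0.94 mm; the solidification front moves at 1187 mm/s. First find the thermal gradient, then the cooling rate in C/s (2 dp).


G = (1494-116)/0.94 = 1465.95744681 C/mm
CR = 1465.95744681 * 1187 = 1740091.49 C/s


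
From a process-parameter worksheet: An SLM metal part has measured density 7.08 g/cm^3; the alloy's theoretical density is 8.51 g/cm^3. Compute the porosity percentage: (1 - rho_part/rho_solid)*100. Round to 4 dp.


Porosity = (1-7.08/8.51)*100 = 16.8038 %


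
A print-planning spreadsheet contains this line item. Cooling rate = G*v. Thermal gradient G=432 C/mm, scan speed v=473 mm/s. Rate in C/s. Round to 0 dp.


CR = 432 * 473 = 204336 C/s


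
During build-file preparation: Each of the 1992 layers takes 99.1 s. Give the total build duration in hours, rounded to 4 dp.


t = 1992 * 99.1 / 3600 = 54.8353 hrs


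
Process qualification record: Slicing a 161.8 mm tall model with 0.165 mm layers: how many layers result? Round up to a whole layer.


Layers = ceil(161.8/0.165) = 981


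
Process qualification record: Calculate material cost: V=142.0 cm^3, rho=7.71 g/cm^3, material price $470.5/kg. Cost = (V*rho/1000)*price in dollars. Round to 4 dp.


Mass = 142.0*7.71/1000 = 1.09482 kg
Cost = 1.09482 * 470.5 = 515.1128 $


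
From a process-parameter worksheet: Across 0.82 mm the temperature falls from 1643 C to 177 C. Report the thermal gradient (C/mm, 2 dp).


G = (1643-177)/0.82 = 1787.8 C/mm


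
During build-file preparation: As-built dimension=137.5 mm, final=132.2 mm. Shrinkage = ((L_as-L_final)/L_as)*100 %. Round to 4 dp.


Shrinkage = ((137.5-132.2)/137.5)*100 = 3.8545 %


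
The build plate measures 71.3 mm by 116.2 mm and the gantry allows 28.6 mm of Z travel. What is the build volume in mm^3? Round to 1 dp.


V = 71.3 * 116.2 * 28.6 = 236952.7 mm^3


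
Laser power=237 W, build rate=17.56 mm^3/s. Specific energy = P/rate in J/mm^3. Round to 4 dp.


SE = 237 / 17.56 = 13.4966 J/mm^3


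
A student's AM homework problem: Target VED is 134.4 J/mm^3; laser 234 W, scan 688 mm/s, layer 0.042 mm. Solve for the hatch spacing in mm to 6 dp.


h = 234 / (134.4*688*0.042) = 0.060253 mm


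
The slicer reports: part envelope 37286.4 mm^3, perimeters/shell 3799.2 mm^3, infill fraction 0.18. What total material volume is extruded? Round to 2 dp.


V_infill = (37286.4 - 3799.2) * 0.18 = 6027.7
V_total = 3799.2 + 6027.7 = 9826.9 mm^3


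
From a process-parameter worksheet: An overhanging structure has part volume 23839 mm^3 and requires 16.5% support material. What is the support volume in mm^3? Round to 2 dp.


V_support = 23839 * 0.165 = 3933.44 mm^3


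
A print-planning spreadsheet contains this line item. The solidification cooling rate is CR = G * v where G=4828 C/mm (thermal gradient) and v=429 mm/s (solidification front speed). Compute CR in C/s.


CR = 4828 * 429 = 2071212 C/s


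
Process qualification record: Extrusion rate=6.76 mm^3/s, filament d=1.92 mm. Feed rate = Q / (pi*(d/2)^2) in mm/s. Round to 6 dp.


A = pi*(1.92/2)^2 = 2.895292
v = 6.76 / 2.895292 = 2.334825 mm/s


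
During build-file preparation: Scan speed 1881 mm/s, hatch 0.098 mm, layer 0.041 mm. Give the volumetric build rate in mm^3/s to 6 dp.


Rate = 1881 * 0.098 * 0.041 = 7.557858 mm^3/s


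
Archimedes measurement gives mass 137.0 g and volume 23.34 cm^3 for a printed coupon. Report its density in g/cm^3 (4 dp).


rho = 137.0 / 23.34 = 5.8698 g/cm^3


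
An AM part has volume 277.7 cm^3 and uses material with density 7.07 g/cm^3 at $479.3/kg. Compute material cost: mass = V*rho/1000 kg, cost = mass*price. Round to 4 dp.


Mass = 277.7*7.07/1000 = 1.963339 kg
Cost = 1.963339 * 479.3 = 941.0284 $


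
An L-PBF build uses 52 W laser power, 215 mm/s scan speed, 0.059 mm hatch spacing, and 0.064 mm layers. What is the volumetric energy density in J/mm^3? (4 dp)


E = 52 / (215*0.059*0.064) = 64.052 J/mm^3


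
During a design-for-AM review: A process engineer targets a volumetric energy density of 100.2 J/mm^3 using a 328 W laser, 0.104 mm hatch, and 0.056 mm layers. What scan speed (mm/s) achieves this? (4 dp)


v = 328 / (100.2*0.104*0.056) = 562.0627 mm/s


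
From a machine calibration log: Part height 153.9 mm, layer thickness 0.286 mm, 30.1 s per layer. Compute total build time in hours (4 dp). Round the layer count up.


Layers = ceil(153.9/0.286) = 539
t = 539 * 30.1 / 3600 = 4.5066 hrs


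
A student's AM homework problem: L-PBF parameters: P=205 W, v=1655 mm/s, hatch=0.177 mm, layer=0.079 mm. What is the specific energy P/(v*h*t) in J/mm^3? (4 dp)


Build rate = 1655 * 0.177 * 0.079 = 23.141865 mm^3/s
SE = 205 / 23.141865 = 8.8584 J/mm^3


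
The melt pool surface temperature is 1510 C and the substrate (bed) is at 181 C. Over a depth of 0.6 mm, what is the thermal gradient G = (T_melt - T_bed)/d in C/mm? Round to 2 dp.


G = (1510-181)/0.6 = 2215.0 C/mm


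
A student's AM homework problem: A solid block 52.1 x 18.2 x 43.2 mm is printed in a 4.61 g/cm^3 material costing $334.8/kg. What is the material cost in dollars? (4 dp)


V = 52.1 * 18.2 * 43.2 = 40963.104 mm^3 = 40.963104 cm^3
Mass = 40.963104 * 4.61 / 1000 = 0.18883991 kg
Cost = 0.18883991 * 334.8 = 63.2236 $


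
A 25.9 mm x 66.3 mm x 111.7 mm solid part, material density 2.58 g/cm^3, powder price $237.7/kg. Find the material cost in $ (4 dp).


V = 25.9 * 66.3 * 111.7 = 191807.889 mm^3 = 191.807889 cm^3
Mass = 191.807889 * 2.58 / 1000 = 0.49486435 kg
Cost = 0.49486435 * 237.7 = 117.6293 $
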